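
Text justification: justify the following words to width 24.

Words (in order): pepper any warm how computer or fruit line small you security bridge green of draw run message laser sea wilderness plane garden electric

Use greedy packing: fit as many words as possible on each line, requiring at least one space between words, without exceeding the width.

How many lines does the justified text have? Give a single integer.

Answer: 7

Derivation:
Line 1: ['pepper', 'any', 'warm', 'how'] (min_width=19, slack=5)
Line 2: ['computer', 'or', 'fruit', 'line'] (min_width=22, slack=2)
Line 3: ['small', 'you', 'security'] (min_width=18, slack=6)
Line 4: ['bridge', 'green', 'of', 'draw', 'run'] (min_width=24, slack=0)
Line 5: ['message', 'laser', 'sea'] (min_width=17, slack=7)
Line 6: ['wilderness', 'plane', 'garden'] (min_width=23, slack=1)
Line 7: ['electric'] (min_width=8, slack=16)
Total lines: 7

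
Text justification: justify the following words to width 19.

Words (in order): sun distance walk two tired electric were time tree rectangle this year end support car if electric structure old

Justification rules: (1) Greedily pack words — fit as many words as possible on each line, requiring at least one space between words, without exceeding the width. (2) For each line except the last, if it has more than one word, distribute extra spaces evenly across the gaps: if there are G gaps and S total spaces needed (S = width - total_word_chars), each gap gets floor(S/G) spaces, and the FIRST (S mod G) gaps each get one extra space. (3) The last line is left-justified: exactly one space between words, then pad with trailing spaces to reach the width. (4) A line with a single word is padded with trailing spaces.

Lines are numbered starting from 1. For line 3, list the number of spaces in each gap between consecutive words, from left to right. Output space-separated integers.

Answer: 4 3

Derivation:
Line 1: ['sun', 'distance', 'walk'] (min_width=17, slack=2)
Line 2: ['two', 'tired', 'electric'] (min_width=18, slack=1)
Line 3: ['were', 'time', 'tree'] (min_width=14, slack=5)
Line 4: ['rectangle', 'this', 'year'] (min_width=19, slack=0)
Line 5: ['end', 'support', 'car', 'if'] (min_width=18, slack=1)
Line 6: ['electric', 'structure'] (min_width=18, slack=1)
Line 7: ['old'] (min_width=3, slack=16)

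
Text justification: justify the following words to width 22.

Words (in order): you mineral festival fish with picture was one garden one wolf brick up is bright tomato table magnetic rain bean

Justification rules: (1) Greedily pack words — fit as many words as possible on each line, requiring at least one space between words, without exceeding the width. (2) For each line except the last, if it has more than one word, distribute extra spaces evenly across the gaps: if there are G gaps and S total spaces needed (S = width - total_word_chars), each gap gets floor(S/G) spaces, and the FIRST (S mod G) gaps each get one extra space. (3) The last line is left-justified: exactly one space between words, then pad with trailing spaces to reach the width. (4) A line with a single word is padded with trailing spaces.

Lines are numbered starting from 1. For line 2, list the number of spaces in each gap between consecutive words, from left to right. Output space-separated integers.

Answer: 2 1 1

Derivation:
Line 1: ['you', 'mineral', 'festival'] (min_width=20, slack=2)
Line 2: ['fish', 'with', 'picture', 'was'] (min_width=21, slack=1)
Line 3: ['one', 'garden', 'one', 'wolf'] (min_width=19, slack=3)
Line 4: ['brick', 'up', 'is', 'bright'] (min_width=18, slack=4)
Line 5: ['tomato', 'table', 'magnetic'] (min_width=21, slack=1)
Line 6: ['rain', 'bean'] (min_width=9, slack=13)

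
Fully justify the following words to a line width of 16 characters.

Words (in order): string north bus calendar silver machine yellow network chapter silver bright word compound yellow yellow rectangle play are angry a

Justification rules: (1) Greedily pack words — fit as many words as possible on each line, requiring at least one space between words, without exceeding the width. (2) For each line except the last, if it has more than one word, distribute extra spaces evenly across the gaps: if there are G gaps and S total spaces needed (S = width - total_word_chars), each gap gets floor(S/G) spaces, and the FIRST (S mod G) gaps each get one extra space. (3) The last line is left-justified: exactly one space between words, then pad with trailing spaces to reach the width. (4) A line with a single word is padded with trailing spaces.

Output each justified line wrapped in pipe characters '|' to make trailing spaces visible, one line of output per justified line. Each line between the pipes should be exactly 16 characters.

Line 1: ['string', 'north', 'bus'] (min_width=16, slack=0)
Line 2: ['calendar', 'silver'] (min_width=15, slack=1)
Line 3: ['machine', 'yellow'] (min_width=14, slack=2)
Line 4: ['network', 'chapter'] (min_width=15, slack=1)
Line 5: ['silver', 'bright'] (min_width=13, slack=3)
Line 6: ['word', 'compound'] (min_width=13, slack=3)
Line 7: ['yellow', 'yellow'] (min_width=13, slack=3)
Line 8: ['rectangle', 'play'] (min_width=14, slack=2)
Line 9: ['are', 'angry', 'a'] (min_width=11, slack=5)

Answer: |string north bus|
|calendar  silver|
|machine   yellow|
|network  chapter|
|silver    bright|
|word    compound|
|yellow    yellow|
|rectangle   play|
|are angry a     |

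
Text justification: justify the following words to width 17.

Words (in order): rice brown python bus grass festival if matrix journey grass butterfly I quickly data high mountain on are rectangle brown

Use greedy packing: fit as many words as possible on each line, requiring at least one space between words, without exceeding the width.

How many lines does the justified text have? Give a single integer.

Line 1: ['rice', 'brown', 'python'] (min_width=17, slack=0)
Line 2: ['bus', 'grass'] (min_width=9, slack=8)
Line 3: ['festival', 'if'] (min_width=11, slack=6)
Line 4: ['matrix', 'journey'] (min_width=14, slack=3)
Line 5: ['grass', 'butterfly', 'I'] (min_width=17, slack=0)
Line 6: ['quickly', 'data', 'high'] (min_width=17, slack=0)
Line 7: ['mountain', 'on', 'are'] (min_width=15, slack=2)
Line 8: ['rectangle', 'brown'] (min_width=15, slack=2)
Total lines: 8

Answer: 8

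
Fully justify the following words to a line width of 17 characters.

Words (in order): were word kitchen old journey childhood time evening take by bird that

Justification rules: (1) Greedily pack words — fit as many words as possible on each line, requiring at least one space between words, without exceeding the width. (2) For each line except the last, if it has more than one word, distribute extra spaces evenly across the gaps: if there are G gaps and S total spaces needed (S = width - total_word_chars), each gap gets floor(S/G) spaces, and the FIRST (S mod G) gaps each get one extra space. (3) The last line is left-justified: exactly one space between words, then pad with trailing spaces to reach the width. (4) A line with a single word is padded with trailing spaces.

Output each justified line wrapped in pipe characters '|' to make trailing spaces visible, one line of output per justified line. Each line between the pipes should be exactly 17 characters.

Line 1: ['were', 'word', 'kitchen'] (min_width=17, slack=0)
Line 2: ['old', 'journey'] (min_width=11, slack=6)
Line 3: ['childhood', 'time'] (min_width=14, slack=3)
Line 4: ['evening', 'take', 'by'] (min_width=15, slack=2)
Line 5: ['bird', 'that'] (min_width=9, slack=8)

Answer: |were word kitchen|
|old       journey|
|childhood    time|
|evening  take  by|
|bird that        |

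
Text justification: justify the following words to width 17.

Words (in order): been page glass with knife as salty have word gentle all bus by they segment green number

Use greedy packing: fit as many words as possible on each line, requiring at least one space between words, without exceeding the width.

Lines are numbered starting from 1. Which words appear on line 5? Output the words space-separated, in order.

Answer: they segment

Derivation:
Line 1: ['been', 'page', 'glass'] (min_width=15, slack=2)
Line 2: ['with', 'knife', 'as'] (min_width=13, slack=4)
Line 3: ['salty', 'have', 'word'] (min_width=15, slack=2)
Line 4: ['gentle', 'all', 'bus', 'by'] (min_width=17, slack=0)
Line 5: ['they', 'segment'] (min_width=12, slack=5)
Line 6: ['green', 'number'] (min_width=12, slack=5)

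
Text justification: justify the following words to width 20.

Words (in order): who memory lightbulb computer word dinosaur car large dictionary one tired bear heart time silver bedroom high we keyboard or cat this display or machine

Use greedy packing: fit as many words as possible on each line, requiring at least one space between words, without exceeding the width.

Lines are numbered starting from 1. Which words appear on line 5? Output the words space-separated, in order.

Line 1: ['who', 'memory', 'lightbulb'] (min_width=20, slack=0)
Line 2: ['computer', 'word'] (min_width=13, slack=7)
Line 3: ['dinosaur', 'car', 'large'] (min_width=18, slack=2)
Line 4: ['dictionary', 'one', 'tired'] (min_width=20, slack=0)
Line 5: ['bear', 'heart', 'time'] (min_width=15, slack=5)
Line 6: ['silver', 'bedroom', 'high'] (min_width=19, slack=1)
Line 7: ['we', 'keyboard', 'or', 'cat'] (min_width=18, slack=2)
Line 8: ['this', 'display', 'or'] (min_width=15, slack=5)
Line 9: ['machine'] (min_width=7, slack=13)

Answer: bear heart time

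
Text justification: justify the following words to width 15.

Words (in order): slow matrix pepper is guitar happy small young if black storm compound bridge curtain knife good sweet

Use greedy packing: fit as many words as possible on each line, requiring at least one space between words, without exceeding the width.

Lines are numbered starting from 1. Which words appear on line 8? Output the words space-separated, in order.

Answer: good sweet

Derivation:
Line 1: ['slow', 'matrix'] (min_width=11, slack=4)
Line 2: ['pepper', 'is'] (min_width=9, slack=6)
Line 3: ['guitar', 'happy'] (min_width=12, slack=3)
Line 4: ['small', 'young', 'if'] (min_width=14, slack=1)
Line 5: ['black', 'storm'] (min_width=11, slack=4)
Line 6: ['compound', 'bridge'] (min_width=15, slack=0)
Line 7: ['curtain', 'knife'] (min_width=13, slack=2)
Line 8: ['good', 'sweet'] (min_width=10, slack=5)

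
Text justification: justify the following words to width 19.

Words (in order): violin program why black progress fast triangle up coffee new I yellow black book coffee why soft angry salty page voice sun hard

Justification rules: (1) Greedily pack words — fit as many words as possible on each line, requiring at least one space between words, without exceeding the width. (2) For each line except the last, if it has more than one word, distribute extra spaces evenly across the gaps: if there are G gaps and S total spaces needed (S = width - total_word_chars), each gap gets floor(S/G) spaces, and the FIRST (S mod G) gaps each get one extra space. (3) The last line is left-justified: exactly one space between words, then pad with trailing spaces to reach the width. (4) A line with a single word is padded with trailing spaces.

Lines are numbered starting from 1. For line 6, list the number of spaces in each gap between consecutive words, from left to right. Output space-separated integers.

Answer: 3 2

Derivation:
Line 1: ['violin', 'program', 'why'] (min_width=18, slack=1)
Line 2: ['black', 'progress', 'fast'] (min_width=19, slack=0)
Line 3: ['triangle', 'up', 'coffee'] (min_width=18, slack=1)
Line 4: ['new', 'I', 'yellow', 'black'] (min_width=18, slack=1)
Line 5: ['book', 'coffee', 'why'] (min_width=15, slack=4)
Line 6: ['soft', 'angry', 'salty'] (min_width=16, slack=3)
Line 7: ['page', 'voice', 'sun', 'hard'] (min_width=19, slack=0)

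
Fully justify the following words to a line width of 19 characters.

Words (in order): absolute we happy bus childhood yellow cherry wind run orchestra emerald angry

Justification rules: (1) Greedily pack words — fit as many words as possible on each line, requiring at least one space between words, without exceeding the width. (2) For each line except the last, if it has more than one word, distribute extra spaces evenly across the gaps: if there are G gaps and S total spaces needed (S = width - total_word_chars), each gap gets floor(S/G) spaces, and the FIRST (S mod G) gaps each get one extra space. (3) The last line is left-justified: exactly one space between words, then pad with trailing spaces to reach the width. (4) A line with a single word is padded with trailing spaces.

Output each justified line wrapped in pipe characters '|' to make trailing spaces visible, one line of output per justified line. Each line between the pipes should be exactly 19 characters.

Line 1: ['absolute', 'we', 'happy'] (min_width=17, slack=2)
Line 2: ['bus', 'childhood'] (min_width=13, slack=6)
Line 3: ['yellow', 'cherry', 'wind'] (min_width=18, slack=1)
Line 4: ['run', 'orchestra'] (min_width=13, slack=6)
Line 5: ['emerald', 'angry'] (min_width=13, slack=6)

Answer: |absolute  we  happy|
|bus       childhood|
|yellow  cherry wind|
|run       orchestra|
|emerald angry      |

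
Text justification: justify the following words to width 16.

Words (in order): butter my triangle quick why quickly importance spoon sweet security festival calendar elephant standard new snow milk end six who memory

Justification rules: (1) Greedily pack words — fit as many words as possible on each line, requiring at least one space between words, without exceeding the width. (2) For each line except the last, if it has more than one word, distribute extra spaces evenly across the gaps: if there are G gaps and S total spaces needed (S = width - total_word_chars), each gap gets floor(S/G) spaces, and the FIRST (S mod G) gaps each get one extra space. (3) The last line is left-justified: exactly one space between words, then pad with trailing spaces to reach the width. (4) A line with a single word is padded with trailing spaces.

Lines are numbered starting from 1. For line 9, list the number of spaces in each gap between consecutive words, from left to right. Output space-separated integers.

Line 1: ['butter', 'my'] (min_width=9, slack=7)
Line 2: ['triangle', 'quick'] (min_width=14, slack=2)
Line 3: ['why', 'quickly'] (min_width=11, slack=5)
Line 4: ['importance', 'spoon'] (min_width=16, slack=0)
Line 5: ['sweet', 'security'] (min_width=14, slack=2)
Line 6: ['festival'] (min_width=8, slack=8)
Line 7: ['calendar'] (min_width=8, slack=8)
Line 8: ['elephant'] (min_width=8, slack=8)
Line 9: ['standard', 'new'] (min_width=12, slack=4)
Line 10: ['snow', 'milk', 'end'] (min_width=13, slack=3)
Line 11: ['six', 'who', 'memory'] (min_width=14, slack=2)

Answer: 5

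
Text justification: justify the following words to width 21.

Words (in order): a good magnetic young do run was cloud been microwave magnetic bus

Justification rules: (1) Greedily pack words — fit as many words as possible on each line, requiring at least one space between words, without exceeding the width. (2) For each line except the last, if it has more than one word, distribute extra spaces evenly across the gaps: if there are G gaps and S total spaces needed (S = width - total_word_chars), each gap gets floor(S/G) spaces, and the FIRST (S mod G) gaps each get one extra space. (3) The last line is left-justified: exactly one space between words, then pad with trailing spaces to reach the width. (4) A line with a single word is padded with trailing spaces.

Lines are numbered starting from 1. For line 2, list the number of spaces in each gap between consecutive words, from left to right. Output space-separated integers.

Line 1: ['a', 'good', 'magnetic', 'young'] (min_width=21, slack=0)
Line 2: ['do', 'run', 'was', 'cloud', 'been'] (min_width=21, slack=0)
Line 3: ['microwave', 'magnetic'] (min_width=18, slack=3)
Line 4: ['bus'] (min_width=3, slack=18)

Answer: 1 1 1 1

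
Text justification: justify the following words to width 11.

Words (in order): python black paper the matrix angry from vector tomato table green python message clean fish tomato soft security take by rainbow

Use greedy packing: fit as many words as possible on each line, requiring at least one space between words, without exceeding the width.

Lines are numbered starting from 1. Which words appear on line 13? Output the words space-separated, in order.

Answer: take by

Derivation:
Line 1: ['python'] (min_width=6, slack=5)
Line 2: ['black', 'paper'] (min_width=11, slack=0)
Line 3: ['the', 'matrix'] (min_width=10, slack=1)
Line 4: ['angry', 'from'] (min_width=10, slack=1)
Line 5: ['vector'] (min_width=6, slack=5)
Line 6: ['tomato'] (min_width=6, slack=5)
Line 7: ['table', 'green'] (min_width=11, slack=0)
Line 8: ['python'] (min_width=6, slack=5)
Line 9: ['message'] (min_width=7, slack=4)
Line 10: ['clean', 'fish'] (min_width=10, slack=1)
Line 11: ['tomato', 'soft'] (min_width=11, slack=0)
Line 12: ['security'] (min_width=8, slack=3)
Line 13: ['take', 'by'] (min_width=7, slack=4)
Line 14: ['rainbow'] (min_width=7, slack=4)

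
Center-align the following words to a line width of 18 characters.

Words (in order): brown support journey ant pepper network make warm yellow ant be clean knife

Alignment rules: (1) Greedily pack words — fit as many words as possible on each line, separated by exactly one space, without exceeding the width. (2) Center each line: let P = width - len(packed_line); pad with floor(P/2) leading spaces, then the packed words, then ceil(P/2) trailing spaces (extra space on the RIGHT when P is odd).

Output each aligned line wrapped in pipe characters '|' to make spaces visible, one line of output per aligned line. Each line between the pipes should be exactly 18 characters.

Answer: |  brown support   |
|journey ant pepper|
|network make warm |
|  yellow ant be   |
|   clean knife    |

Derivation:
Line 1: ['brown', 'support'] (min_width=13, slack=5)
Line 2: ['journey', 'ant', 'pepper'] (min_width=18, slack=0)
Line 3: ['network', 'make', 'warm'] (min_width=17, slack=1)
Line 4: ['yellow', 'ant', 'be'] (min_width=13, slack=5)
Line 5: ['clean', 'knife'] (min_width=11, slack=7)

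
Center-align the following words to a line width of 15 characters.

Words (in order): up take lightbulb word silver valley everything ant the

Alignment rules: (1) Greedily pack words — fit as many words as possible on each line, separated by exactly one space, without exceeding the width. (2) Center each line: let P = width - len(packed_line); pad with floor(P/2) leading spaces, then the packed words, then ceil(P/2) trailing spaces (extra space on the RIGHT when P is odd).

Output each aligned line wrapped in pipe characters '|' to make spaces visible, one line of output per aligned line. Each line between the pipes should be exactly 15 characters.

Answer: |    up take    |
|lightbulb word |
| silver valley |
|everything ant |
|      the      |

Derivation:
Line 1: ['up', 'take'] (min_width=7, slack=8)
Line 2: ['lightbulb', 'word'] (min_width=14, slack=1)
Line 3: ['silver', 'valley'] (min_width=13, slack=2)
Line 4: ['everything', 'ant'] (min_width=14, slack=1)
Line 5: ['the'] (min_width=3, slack=12)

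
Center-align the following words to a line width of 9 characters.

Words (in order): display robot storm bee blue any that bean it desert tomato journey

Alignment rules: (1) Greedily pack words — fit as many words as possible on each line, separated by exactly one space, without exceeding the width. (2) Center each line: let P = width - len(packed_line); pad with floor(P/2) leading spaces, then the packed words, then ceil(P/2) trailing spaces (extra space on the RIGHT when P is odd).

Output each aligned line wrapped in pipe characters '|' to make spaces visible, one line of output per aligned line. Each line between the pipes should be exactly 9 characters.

Line 1: ['display'] (min_width=7, slack=2)
Line 2: ['robot'] (min_width=5, slack=4)
Line 3: ['storm', 'bee'] (min_width=9, slack=0)
Line 4: ['blue', 'any'] (min_width=8, slack=1)
Line 5: ['that', 'bean'] (min_width=9, slack=0)
Line 6: ['it', 'desert'] (min_width=9, slack=0)
Line 7: ['tomato'] (min_width=6, slack=3)
Line 8: ['journey'] (min_width=7, slack=2)

Answer: | display |
|  robot  |
|storm bee|
|blue any |
|that bean|
|it desert|
| tomato  |
| journey |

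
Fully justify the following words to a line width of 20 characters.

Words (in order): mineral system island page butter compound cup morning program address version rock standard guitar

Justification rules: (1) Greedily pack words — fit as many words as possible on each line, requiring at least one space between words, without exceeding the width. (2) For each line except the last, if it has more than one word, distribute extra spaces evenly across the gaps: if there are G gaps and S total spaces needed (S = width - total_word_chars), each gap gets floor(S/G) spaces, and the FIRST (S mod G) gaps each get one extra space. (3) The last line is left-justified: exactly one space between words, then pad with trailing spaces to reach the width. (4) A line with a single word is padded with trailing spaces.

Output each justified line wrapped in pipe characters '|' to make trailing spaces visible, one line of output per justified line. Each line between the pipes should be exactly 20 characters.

Line 1: ['mineral', 'system'] (min_width=14, slack=6)
Line 2: ['island', 'page', 'butter'] (min_width=18, slack=2)
Line 3: ['compound', 'cup', 'morning'] (min_width=20, slack=0)
Line 4: ['program', 'address'] (min_width=15, slack=5)
Line 5: ['version', 'rock'] (min_width=12, slack=8)
Line 6: ['standard', 'guitar'] (min_width=15, slack=5)

Answer: |mineral       system|
|island  page  butter|
|compound cup morning|
|program      address|
|version         rock|
|standard guitar     |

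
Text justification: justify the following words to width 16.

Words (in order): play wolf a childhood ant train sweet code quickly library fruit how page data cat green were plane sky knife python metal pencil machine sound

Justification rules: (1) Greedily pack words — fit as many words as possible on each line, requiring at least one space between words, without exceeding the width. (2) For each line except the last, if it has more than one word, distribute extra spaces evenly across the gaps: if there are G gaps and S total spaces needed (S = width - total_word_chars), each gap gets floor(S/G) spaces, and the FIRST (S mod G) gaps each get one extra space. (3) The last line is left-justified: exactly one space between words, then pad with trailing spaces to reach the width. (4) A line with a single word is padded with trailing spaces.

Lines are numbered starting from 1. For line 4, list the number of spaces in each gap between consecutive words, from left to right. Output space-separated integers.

Line 1: ['play', 'wolf', 'a'] (min_width=11, slack=5)
Line 2: ['childhood', 'ant'] (min_width=13, slack=3)
Line 3: ['train', 'sweet', 'code'] (min_width=16, slack=0)
Line 4: ['quickly', 'library'] (min_width=15, slack=1)
Line 5: ['fruit', 'how', 'page'] (min_width=14, slack=2)
Line 6: ['data', 'cat', 'green'] (min_width=14, slack=2)
Line 7: ['were', 'plane', 'sky'] (min_width=14, slack=2)
Line 8: ['knife', 'python'] (min_width=12, slack=4)
Line 9: ['metal', 'pencil'] (min_width=12, slack=4)
Line 10: ['machine', 'sound'] (min_width=13, slack=3)

Answer: 2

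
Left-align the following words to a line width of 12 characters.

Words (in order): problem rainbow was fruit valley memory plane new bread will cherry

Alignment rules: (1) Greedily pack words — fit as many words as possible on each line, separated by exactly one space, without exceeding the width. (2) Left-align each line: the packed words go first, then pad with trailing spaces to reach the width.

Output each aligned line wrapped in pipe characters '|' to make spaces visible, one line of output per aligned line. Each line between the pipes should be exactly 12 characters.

Line 1: ['problem'] (min_width=7, slack=5)
Line 2: ['rainbow', 'was'] (min_width=11, slack=1)
Line 3: ['fruit', 'valley'] (min_width=12, slack=0)
Line 4: ['memory', 'plane'] (min_width=12, slack=0)
Line 5: ['new', 'bread'] (min_width=9, slack=3)
Line 6: ['will', 'cherry'] (min_width=11, slack=1)

Answer: |problem     |
|rainbow was |
|fruit valley|
|memory plane|
|new bread   |
|will cherry |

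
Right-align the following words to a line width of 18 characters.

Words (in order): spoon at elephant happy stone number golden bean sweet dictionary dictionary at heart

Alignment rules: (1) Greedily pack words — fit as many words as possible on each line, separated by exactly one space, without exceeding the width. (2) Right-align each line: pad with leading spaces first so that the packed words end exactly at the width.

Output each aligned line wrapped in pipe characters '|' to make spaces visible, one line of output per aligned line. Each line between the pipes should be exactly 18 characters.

Line 1: ['spoon', 'at', 'elephant'] (min_width=17, slack=1)
Line 2: ['happy', 'stone', 'number'] (min_width=18, slack=0)
Line 3: ['golden', 'bean', 'sweet'] (min_width=17, slack=1)
Line 4: ['dictionary'] (min_width=10, slack=8)
Line 5: ['dictionary', 'at'] (min_width=13, slack=5)
Line 6: ['heart'] (min_width=5, slack=13)

Answer: | spoon at elephant|
|happy stone number|
| golden bean sweet|
|        dictionary|
|     dictionary at|
|             heart|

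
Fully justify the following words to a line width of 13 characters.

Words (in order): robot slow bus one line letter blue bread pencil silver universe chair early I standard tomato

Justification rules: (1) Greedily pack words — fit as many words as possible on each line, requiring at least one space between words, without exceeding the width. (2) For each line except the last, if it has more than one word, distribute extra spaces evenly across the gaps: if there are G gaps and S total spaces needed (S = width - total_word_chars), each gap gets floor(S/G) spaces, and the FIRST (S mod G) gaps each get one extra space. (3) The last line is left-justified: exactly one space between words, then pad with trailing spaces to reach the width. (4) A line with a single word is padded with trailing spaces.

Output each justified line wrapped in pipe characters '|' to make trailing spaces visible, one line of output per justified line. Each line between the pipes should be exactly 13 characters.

Line 1: ['robot', 'slow'] (min_width=10, slack=3)
Line 2: ['bus', 'one', 'line'] (min_width=12, slack=1)
Line 3: ['letter', 'blue'] (min_width=11, slack=2)
Line 4: ['bread', 'pencil'] (min_width=12, slack=1)
Line 5: ['silver'] (min_width=6, slack=7)
Line 6: ['universe'] (min_width=8, slack=5)
Line 7: ['chair', 'early', 'I'] (min_width=13, slack=0)
Line 8: ['standard'] (min_width=8, slack=5)
Line 9: ['tomato'] (min_width=6, slack=7)

Answer: |robot    slow|
|bus  one line|
|letter   blue|
|bread  pencil|
|silver       |
|universe     |
|chair early I|
|standard     |
|tomato       |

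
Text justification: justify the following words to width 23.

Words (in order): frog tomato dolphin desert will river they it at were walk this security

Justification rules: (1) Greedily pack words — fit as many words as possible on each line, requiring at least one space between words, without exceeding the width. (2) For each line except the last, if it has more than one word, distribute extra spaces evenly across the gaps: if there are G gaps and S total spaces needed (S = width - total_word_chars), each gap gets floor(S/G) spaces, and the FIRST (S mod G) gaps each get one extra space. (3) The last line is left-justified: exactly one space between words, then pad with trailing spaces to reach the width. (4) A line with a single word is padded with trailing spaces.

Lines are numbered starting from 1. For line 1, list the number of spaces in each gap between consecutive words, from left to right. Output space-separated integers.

Line 1: ['frog', 'tomato', 'dolphin'] (min_width=19, slack=4)
Line 2: ['desert', 'will', 'river', 'they'] (min_width=22, slack=1)
Line 3: ['it', 'at', 'were', 'walk', 'this'] (min_width=20, slack=3)
Line 4: ['security'] (min_width=8, slack=15)

Answer: 3 3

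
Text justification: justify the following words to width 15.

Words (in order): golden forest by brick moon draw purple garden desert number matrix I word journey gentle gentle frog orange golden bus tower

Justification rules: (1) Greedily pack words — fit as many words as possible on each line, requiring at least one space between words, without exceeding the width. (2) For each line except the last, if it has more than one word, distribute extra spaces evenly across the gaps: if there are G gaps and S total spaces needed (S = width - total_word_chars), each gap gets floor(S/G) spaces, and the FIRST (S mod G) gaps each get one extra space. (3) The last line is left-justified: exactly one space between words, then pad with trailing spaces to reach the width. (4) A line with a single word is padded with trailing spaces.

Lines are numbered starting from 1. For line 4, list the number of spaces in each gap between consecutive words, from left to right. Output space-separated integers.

Answer: 3

Derivation:
Line 1: ['golden', 'forest'] (min_width=13, slack=2)
Line 2: ['by', 'brick', 'moon'] (min_width=13, slack=2)
Line 3: ['draw', 'purple'] (min_width=11, slack=4)
Line 4: ['garden', 'desert'] (min_width=13, slack=2)
Line 5: ['number', 'matrix', 'I'] (min_width=15, slack=0)
Line 6: ['word', 'journey'] (min_width=12, slack=3)
Line 7: ['gentle', 'gentle'] (min_width=13, slack=2)
Line 8: ['frog', 'orange'] (min_width=11, slack=4)
Line 9: ['golden', 'bus'] (min_width=10, slack=5)
Line 10: ['tower'] (min_width=5, slack=10)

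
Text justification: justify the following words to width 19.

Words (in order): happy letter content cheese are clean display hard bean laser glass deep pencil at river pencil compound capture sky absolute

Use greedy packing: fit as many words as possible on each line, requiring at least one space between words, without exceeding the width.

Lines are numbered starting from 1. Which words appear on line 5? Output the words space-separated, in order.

Line 1: ['happy', 'letter'] (min_width=12, slack=7)
Line 2: ['content', 'cheese', 'are'] (min_width=18, slack=1)
Line 3: ['clean', 'display', 'hard'] (min_width=18, slack=1)
Line 4: ['bean', 'laser', 'glass'] (min_width=16, slack=3)
Line 5: ['deep', 'pencil', 'at'] (min_width=14, slack=5)
Line 6: ['river', 'pencil'] (min_width=12, slack=7)
Line 7: ['compound', 'capture'] (min_width=16, slack=3)
Line 8: ['sky', 'absolute'] (min_width=12, slack=7)

Answer: deep pencil at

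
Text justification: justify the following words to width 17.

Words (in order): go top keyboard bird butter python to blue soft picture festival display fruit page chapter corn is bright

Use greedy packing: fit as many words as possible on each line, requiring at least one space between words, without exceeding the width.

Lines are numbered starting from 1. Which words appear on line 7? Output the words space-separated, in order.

Line 1: ['go', 'top', 'keyboard'] (min_width=15, slack=2)
Line 2: ['bird', 'butter'] (min_width=11, slack=6)
Line 3: ['python', 'to', 'blue'] (min_width=14, slack=3)
Line 4: ['soft', 'picture'] (min_width=12, slack=5)
Line 5: ['festival', 'display'] (min_width=16, slack=1)
Line 6: ['fruit', 'page'] (min_width=10, slack=7)
Line 7: ['chapter', 'corn', 'is'] (min_width=15, slack=2)
Line 8: ['bright'] (min_width=6, slack=11)

Answer: chapter corn is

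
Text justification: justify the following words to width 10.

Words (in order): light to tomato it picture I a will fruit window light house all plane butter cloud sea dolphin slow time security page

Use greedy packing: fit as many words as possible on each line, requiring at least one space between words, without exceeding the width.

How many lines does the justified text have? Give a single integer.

Line 1: ['light', 'to'] (min_width=8, slack=2)
Line 2: ['tomato', 'it'] (min_width=9, slack=1)
Line 3: ['picture', 'I'] (min_width=9, slack=1)
Line 4: ['a', 'will'] (min_width=6, slack=4)
Line 5: ['fruit'] (min_width=5, slack=5)
Line 6: ['window'] (min_width=6, slack=4)
Line 7: ['light'] (min_width=5, slack=5)
Line 8: ['house', 'all'] (min_width=9, slack=1)
Line 9: ['plane'] (min_width=5, slack=5)
Line 10: ['butter'] (min_width=6, slack=4)
Line 11: ['cloud', 'sea'] (min_width=9, slack=1)
Line 12: ['dolphin'] (min_width=7, slack=3)
Line 13: ['slow', 'time'] (min_width=9, slack=1)
Line 14: ['security'] (min_width=8, slack=2)
Line 15: ['page'] (min_width=4, slack=6)
Total lines: 15

Answer: 15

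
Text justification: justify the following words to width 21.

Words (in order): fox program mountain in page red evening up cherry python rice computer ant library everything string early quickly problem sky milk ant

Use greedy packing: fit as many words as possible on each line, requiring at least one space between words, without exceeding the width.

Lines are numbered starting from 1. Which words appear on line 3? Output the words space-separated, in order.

Answer: up cherry python rice

Derivation:
Line 1: ['fox', 'program', 'mountain'] (min_width=20, slack=1)
Line 2: ['in', 'page', 'red', 'evening'] (min_width=19, slack=2)
Line 3: ['up', 'cherry', 'python', 'rice'] (min_width=21, slack=0)
Line 4: ['computer', 'ant', 'library'] (min_width=20, slack=1)
Line 5: ['everything', 'string'] (min_width=17, slack=4)
Line 6: ['early', 'quickly', 'problem'] (min_width=21, slack=0)
Line 7: ['sky', 'milk', 'ant'] (min_width=12, slack=9)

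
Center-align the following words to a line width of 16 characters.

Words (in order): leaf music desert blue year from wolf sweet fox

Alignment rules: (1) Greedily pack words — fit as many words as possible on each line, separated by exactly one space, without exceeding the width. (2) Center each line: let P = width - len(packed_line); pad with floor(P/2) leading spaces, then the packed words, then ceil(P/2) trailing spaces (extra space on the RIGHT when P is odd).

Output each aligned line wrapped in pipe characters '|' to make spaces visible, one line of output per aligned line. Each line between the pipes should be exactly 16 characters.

Answer: |   leaf music   |
|desert blue year|
|from wolf sweet |
|      fox       |

Derivation:
Line 1: ['leaf', 'music'] (min_width=10, slack=6)
Line 2: ['desert', 'blue', 'year'] (min_width=16, slack=0)
Line 3: ['from', 'wolf', 'sweet'] (min_width=15, slack=1)
Line 4: ['fox'] (min_width=3, slack=13)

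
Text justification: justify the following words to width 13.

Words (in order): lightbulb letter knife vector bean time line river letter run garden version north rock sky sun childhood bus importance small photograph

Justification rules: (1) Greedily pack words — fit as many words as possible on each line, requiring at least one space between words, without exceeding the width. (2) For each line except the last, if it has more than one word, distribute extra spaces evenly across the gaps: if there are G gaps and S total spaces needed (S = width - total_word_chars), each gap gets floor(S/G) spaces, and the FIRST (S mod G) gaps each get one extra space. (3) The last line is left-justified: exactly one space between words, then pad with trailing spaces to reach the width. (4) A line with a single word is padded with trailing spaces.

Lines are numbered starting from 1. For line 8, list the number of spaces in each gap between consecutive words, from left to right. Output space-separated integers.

Answer: 2 1

Derivation:
Line 1: ['lightbulb'] (min_width=9, slack=4)
Line 2: ['letter', 'knife'] (min_width=12, slack=1)
Line 3: ['vector', 'bean'] (min_width=11, slack=2)
Line 4: ['time', 'line'] (min_width=9, slack=4)
Line 5: ['river', 'letter'] (min_width=12, slack=1)
Line 6: ['run', 'garden'] (min_width=10, slack=3)
Line 7: ['version', 'north'] (min_width=13, slack=0)
Line 8: ['rock', 'sky', 'sun'] (min_width=12, slack=1)
Line 9: ['childhood', 'bus'] (min_width=13, slack=0)
Line 10: ['importance'] (min_width=10, slack=3)
Line 11: ['small'] (min_width=5, slack=8)
Line 12: ['photograph'] (min_width=10, slack=3)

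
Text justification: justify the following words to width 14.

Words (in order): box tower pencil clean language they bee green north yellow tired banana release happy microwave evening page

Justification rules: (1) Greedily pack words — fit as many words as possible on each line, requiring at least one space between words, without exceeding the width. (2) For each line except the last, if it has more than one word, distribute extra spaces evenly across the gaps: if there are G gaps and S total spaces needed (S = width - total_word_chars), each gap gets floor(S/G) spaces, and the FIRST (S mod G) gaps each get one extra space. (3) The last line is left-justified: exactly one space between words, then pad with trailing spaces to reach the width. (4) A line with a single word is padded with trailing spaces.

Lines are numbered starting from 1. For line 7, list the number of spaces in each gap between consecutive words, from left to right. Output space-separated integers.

Answer: 2

Derivation:
Line 1: ['box', 'tower'] (min_width=9, slack=5)
Line 2: ['pencil', 'clean'] (min_width=12, slack=2)
Line 3: ['language', 'they'] (min_width=13, slack=1)
Line 4: ['bee', 'green'] (min_width=9, slack=5)
Line 5: ['north', 'yellow'] (min_width=12, slack=2)
Line 6: ['tired', 'banana'] (min_width=12, slack=2)
Line 7: ['release', 'happy'] (min_width=13, slack=1)
Line 8: ['microwave'] (min_width=9, slack=5)
Line 9: ['evening', 'page'] (min_width=12, slack=2)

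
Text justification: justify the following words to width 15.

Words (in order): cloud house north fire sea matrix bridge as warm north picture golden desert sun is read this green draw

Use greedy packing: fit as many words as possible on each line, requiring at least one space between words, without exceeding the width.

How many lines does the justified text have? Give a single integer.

Answer: 8

Derivation:
Line 1: ['cloud', 'house'] (min_width=11, slack=4)
Line 2: ['north', 'fire', 'sea'] (min_width=14, slack=1)
Line 3: ['matrix', 'bridge'] (min_width=13, slack=2)
Line 4: ['as', 'warm', 'north'] (min_width=13, slack=2)
Line 5: ['picture', 'golden'] (min_width=14, slack=1)
Line 6: ['desert', 'sun', 'is'] (min_width=13, slack=2)
Line 7: ['read', 'this', 'green'] (min_width=15, slack=0)
Line 8: ['draw'] (min_width=4, slack=11)
Total lines: 8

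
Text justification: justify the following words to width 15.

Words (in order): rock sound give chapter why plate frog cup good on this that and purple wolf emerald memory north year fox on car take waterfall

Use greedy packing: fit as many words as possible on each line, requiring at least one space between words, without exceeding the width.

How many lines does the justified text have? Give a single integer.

Line 1: ['rock', 'sound', 'give'] (min_width=15, slack=0)
Line 2: ['chapter', 'why'] (min_width=11, slack=4)
Line 3: ['plate', 'frog', 'cup'] (min_width=14, slack=1)
Line 4: ['good', 'on', 'this'] (min_width=12, slack=3)
Line 5: ['that', 'and', 'purple'] (min_width=15, slack=0)
Line 6: ['wolf', 'emerald'] (min_width=12, slack=3)
Line 7: ['memory', 'north'] (min_width=12, slack=3)
Line 8: ['year', 'fox', 'on', 'car'] (min_width=15, slack=0)
Line 9: ['take', 'waterfall'] (min_width=14, slack=1)
Total lines: 9

Answer: 9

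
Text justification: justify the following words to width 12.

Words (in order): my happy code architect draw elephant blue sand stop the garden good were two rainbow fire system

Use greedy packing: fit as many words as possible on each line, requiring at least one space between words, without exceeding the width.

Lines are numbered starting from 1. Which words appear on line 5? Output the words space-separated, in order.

Line 1: ['my', 'happy'] (min_width=8, slack=4)
Line 2: ['code'] (min_width=4, slack=8)
Line 3: ['architect'] (min_width=9, slack=3)
Line 4: ['draw'] (min_width=4, slack=8)
Line 5: ['elephant'] (min_width=8, slack=4)
Line 6: ['blue', 'sand'] (min_width=9, slack=3)
Line 7: ['stop', 'the'] (min_width=8, slack=4)
Line 8: ['garden', 'good'] (min_width=11, slack=1)
Line 9: ['were', 'two'] (min_width=8, slack=4)
Line 10: ['rainbow', 'fire'] (min_width=12, slack=0)
Line 11: ['system'] (min_width=6, slack=6)

Answer: elephant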